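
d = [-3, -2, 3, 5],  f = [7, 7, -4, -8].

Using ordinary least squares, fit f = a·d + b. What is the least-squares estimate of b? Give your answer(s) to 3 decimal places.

Forming MᵀM = [[47, 3]; [3, 4]] and Mᵀf = [-87, 2]ᵀ gives MᵀM·[a, b]ᵀ = Mᵀf.
det = 47·4 − 3² = 179.
a = ((-87)·4 − 3·2)/179 = -354/179; b = (47·2 − 3·(-87))/179 = 355/179.

b = 1.983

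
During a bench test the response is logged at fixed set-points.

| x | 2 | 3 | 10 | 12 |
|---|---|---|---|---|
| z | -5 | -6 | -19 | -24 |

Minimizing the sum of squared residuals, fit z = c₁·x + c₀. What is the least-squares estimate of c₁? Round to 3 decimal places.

Normal-equation sums: Σx·x = 257, Σx = 27, Σ1 = 4.
Right-hand side: Σx·z = -506, Σz = -54.
det = 257·4 − 27² = 299.
c₁ = ((-506)·4 − 27·(-54))/299 = -566/299; c₀ = (257·(-54) − 27·(-506))/299 = -216/299.

c₁ = -1.893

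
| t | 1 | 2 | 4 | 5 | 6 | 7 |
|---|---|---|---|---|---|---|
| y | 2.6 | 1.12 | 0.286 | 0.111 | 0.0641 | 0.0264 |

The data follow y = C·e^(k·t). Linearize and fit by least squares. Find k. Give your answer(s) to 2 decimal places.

k = -0.75

With ln yᵢ as the transformed response and tᵢ as the regressor:
Σt = 25.0000, Σ(t)² = 131.0000, Σln y = -8.7629, Σt·ln y = -56.7406.
Equations: 131.0000·k + 25.0000·ln C = -56.7406;  25.0000·k + 6·ln C = -8.7629.
Δ = 131.0000·6 − (25.0000)² = 161.0000; k = (-56.7406·6 − 25.0000·-8.7629)/161.0000 = -0.75387, ln C = (131.0000·-8.7629 − 25.0000·-56.7406)/161.0000 = 1.68063.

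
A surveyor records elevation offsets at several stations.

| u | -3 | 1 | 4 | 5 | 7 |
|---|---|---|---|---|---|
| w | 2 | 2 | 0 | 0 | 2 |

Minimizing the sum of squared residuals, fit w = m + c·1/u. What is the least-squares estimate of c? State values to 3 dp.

c = 0.117

With design matrix A, AᵀA = [[5, 529/420]; [529/420, 217681/176400]] and Aᵀw = [6, 34/21]ᵀ.
Eliminating c: (217681/176400)·(row 1) − (529/420)·(row 2) gives (202141/44100)·m = (217681/176400)·6 − (529/420)·(34/21) = 473183/88200, so m = 473183/404282.
Then c = ((34/21) − (529/420)·(473183/404282))/(217681/176400) = 23730/202141.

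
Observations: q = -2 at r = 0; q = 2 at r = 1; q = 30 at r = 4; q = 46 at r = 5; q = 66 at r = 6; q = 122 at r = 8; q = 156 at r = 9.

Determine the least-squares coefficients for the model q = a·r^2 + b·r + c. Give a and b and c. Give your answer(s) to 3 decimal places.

a = 1.987, b = -0.530, c = -0.804

Entries of AᵀA: Σr^2·r^2 = 12835, Σr^2·r = 1647, Σr^2 = 223, Σr·r = 223, Σr = 33, Σ1 = 7.
Right-hand side: Σr^2·q = 24452, Σr·q = 3128, Σq = 420.
AᵀA·[a, b, c]ᵀ = Aᵀq becomes [[12835, 1647, 223]; [1647, 223, 33]; [223, 33, 7]]·[a, b, c]ᵀ = [24452, 3128, 420]ᵀ.
Solving the 3×3 system (Gaussian elimination) gives a = 109706/55209, b = -9756/18403, c = -44402/55209.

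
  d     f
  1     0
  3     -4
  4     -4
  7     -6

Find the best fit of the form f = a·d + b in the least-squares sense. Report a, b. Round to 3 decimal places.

a = -0.933, b = 0.000

Compute the Gram sums: Σd·d = 75, Σd = 15, Σ1 = 4.
For Xᵀf: Σd·f = -70, Σf = -14.
XᵀX·[a, b]ᵀ = Xᵀf becomes [[75, 15]; [15, 4]]·[a, b]ᵀ = [-70, -14]ᵀ.
Δ = 75·4 − 15² = 75.
a = ((-70)·4 − 15·(-14))/75 = -14/15; b = (75·(-14) − 15·(-70))/75 = 0.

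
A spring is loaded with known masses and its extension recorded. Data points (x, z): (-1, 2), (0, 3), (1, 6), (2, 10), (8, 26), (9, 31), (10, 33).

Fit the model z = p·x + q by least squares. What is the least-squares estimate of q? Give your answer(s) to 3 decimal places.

q = 3.790

MᵀM·[p, q]ᵀ = Mᵀz reads: 251·p + 29·q = 841;  29·p + 7·q = 111.
(Σx·x = 251, Σx = 29, Σ1 = 7, Σx·z = 841, Σz = 111.)
Eliminating q: 7·(row 1) − 29·(row 2) gives 916·p = 7·841 − 29·111 = 2668, so p = 667/229.
Then q = (111 − 29·(667/229))/7 = 868/229.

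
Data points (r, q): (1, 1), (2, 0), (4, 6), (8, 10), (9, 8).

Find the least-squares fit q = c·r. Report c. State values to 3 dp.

From the data, Σr·r = 166.
For Aᵀq: Σr·q = 177.
Normal equations: [[166]]·[c]ᵀ = [177]ᵀ.
c = 177/166 = 1.06627.

c = 1.066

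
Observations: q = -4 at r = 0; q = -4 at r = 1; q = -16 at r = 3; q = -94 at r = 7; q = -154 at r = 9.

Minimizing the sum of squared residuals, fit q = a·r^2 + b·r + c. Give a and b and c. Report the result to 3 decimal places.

a = -2.045, b = 1.609, c = -3.564

Normal-equation sums: Σr^2·r^2 = 9044, Σr^2·r = 1100, Σr^2 = 140, Σr·r = 140, Σr = 20, Σ1 = 5.
Moment sums: Σr^2·q = -17228, Σr·q = -2096, Σq = -272.
MᵀM·[a, b, c]ᵀ = Mᵀq becomes [[9044, 1100, 140]; [1100, 140, 20]; [140, 20, 5]]·[a, b, c]ᵀ = [-17228, -2096, -272]ᵀ.
Row-reducing yields a = -45/22, b = 177/110, c = -196/55.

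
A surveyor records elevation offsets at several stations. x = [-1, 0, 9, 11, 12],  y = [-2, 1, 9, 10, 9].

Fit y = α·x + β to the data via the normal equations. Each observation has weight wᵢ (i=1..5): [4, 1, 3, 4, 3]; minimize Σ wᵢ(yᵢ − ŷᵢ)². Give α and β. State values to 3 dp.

The normal equations are: 1163·α + 103·β = 1015;  103·α + 15·β = 87.
Determinant 1163·15 − 103² = 6836.
α = (1015·15 − 103·87)/6836 = 1566/1709; β = (1163·87 − 103·1015)/6836 = -841/1709.

α = 0.916, β = -0.492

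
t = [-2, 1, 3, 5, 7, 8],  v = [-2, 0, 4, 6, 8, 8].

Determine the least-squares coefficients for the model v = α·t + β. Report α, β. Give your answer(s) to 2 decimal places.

α = 1.09, β = -0.01

Compute the Gram sums: Σt·t = 152, Σt = 22, Σ1 = 6.
And Σt·v = 166, Σv = 24.
Δ = 152·6 − 22² = 428.
α = (166·6 − 22·24)/428 = 117/107; β = (152·24 − 22·166)/428 = -1/107.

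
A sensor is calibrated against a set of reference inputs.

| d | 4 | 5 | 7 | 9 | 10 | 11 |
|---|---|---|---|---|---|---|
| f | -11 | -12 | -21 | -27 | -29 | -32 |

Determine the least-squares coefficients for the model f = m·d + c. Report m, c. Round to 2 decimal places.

The normal system AᵀA·[m, c]ᵀ = Aᵀf is [[392, 46]; [46, 6]]·[m, c]ᵀ = [-1136, -132]ᵀ.
Eliminating c: 6·(row 1) − 46·(row 2) gives 236·m = 6·(-1136) − 46·(-132) = -744, so m = -186/59.
Then c = ((-132) − 46·(-186/59))/6 = 128/59.

m = -3.15, c = 2.17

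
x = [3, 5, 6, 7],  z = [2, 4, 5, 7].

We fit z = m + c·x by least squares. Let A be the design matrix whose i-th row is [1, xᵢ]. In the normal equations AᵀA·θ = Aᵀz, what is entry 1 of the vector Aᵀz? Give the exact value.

18

Entry 1 ↔ basis 1, so (Aᵀz)_{1} = Σᵢ zᵢ = (1)·(2) + (1)·(4) + (1)·(5) + (1)·(7) = 18.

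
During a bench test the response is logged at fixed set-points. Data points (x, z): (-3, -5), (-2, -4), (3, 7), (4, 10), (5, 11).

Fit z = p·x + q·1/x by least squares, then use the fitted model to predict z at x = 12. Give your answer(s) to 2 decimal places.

ẑ = 28.10

Forming AᵀA = [[63, 5]; [5, 2069/3600]] and Aᵀz = [139, 107/10]ᵀ gives AᵀA·[p, q]ᵀ = Aᵀz.
Δ = 63·(2069/3600) − 5² = 4483/400.
p = (139·(2069/3600) − 5·(107/10))/(4483/400) = 94991/40347; q = (63·(107/10) − 5·139)/(4483/400) = -8360/4483.
At x = 12: ẑ = (94991/40347)·(12) + (-8360/4483)·(1/12) = 125958/4483.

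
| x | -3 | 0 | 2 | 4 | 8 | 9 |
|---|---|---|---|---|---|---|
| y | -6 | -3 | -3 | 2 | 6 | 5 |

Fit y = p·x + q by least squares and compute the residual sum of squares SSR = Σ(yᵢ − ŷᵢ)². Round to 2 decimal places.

SSR = 6.78

Setting ∂/∂p … = 0 gives: 174·p + 20·q = 113;  20·p + 6·q = 1.
Determinant 174·6 − 20² = 644.
p = (113·6 − 20·1)/644 = 47/46; q = (174·1 − 20·113)/644 = -149/46.
Residuals: 7/23, 11/46, -83/46, 53/46, 49/46, -22/23; SSR = 156/23.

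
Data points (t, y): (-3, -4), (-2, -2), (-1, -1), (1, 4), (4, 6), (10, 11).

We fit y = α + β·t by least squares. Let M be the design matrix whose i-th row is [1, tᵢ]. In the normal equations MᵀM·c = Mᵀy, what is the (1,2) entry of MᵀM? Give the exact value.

9

Row 1 ↔ basis 1, column 2 ↔ basis t, so (MᵀM)_{1,2} = Σᵢ t = (1)·(-3) + (1)·(-2) + (1)·(-1) + (1)·(1) + (1)·(4) + (1)·(10) = 9.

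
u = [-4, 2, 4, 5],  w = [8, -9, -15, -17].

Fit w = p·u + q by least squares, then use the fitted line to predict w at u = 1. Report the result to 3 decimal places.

Forming MᵀM = [[61, 7]; [7, 4]] and Mᵀw = [-195, -33]ᵀ gives MᵀM·[p, q]ᵀ = Mᵀw.
Eliminating q: 4·(row 1) − 7·(row 2) gives 195·p = 4·(-195) − 7·(-33) = -549, so p = -183/65.
Then q = ((-33) − 7·(-183/65))/4 = -216/65.
At u = 1: ŵ = (-183/65)·(1) + (-216/65)·(1) = -399/65.

ŵ = -6.138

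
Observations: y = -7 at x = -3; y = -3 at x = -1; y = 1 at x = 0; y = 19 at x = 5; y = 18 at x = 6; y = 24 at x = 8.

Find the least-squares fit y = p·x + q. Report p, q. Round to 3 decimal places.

From the data, Σx·x = 135, Σx = 15, Σ1 = 6.
Moment sums: Σx·y = 419, Σy = 52.
MᵀM·[p, q]ᵀ = Mᵀy becomes [[135, 15]; [15, 6]]·[p, q]ᵀ = [419, 52]ᵀ.
det = 135·6 − 15² = 585.
p = (419·6 − 15·52)/585 = 578/195; q = (135·52 − 15·419)/585 = 49/39.

p = 2.964, q = 1.256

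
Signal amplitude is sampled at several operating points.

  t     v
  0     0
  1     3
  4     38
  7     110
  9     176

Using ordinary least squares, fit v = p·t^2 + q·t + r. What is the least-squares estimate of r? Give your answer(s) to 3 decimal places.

Normal-equation sums: Σt^2·t^2 = 9219, Σt^2·t = 1137, Σt^2 = 147, Σt·t = 147, Σt = 21, Σ1 = 5.
For Aᵀv: Σt^2·v = 20257, Σt·v = 2509, Σv = 327.
Normal equations: [[9219, 1137, 147]; [1137, 147, 21]; [147, 21, 5]]·[p, q, r]ᵀ = [20257, 2509, 327]ᵀ.
Row-reducing yields p = 4967/2496, q = 4313/2496, r = -151/416.

r = -0.363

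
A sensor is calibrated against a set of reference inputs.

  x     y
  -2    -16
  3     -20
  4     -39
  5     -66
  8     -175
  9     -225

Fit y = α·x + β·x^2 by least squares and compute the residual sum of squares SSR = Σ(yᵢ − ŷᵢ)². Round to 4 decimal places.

SSR = 3.4258

Setting ∂/∂α … = 0 gives: 199·α + 1449·β = -3939;  1449·α + 11635·β = -31943.
Determinant 199·11635 − 1449² = 215764.
α = ((-3939)·11635 − 1449·(-31943))/215764 = 227571/107882; β = (199·(-31943) − 1449·(-3939))/215764 = -324523/107882.
Residuals: 13561/53941, 40177/53941, 37343/53941, -72496/53941, 34777/53941, -927/2839; SSR = 184793/53941.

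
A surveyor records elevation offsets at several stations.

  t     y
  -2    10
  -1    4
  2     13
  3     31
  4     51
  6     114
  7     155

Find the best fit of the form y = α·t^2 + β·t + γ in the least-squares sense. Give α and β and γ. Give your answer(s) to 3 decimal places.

Normal-equation sums: Σt^2·t^2 = 4067, Σt^2·t = 649, Σt^2 = 119, Σt·t = 119, Σt = 19, Σ1 = 7.
And Σt^2·y = 12890, Σt·y = 2068, Σy = 378.
Normal equations: [[4067, 649, 119]; [649, 119, 19]; [119, 19, 7]]·[α, β, γ]ᵀ = [12890, 2068, 378]ᵀ.
Row-reducing yields α = 56097/18403, β = 1882/2629, γ = 4355/18403.

α = 3.048, β = 0.716, γ = 0.237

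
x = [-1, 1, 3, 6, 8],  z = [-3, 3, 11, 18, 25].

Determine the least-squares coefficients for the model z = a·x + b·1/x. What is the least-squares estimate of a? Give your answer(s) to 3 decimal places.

The normal system AᵀA·[a, b]ᵀ = Aᵀz is [[111, 5]; [5, 1241/576]]·[a, b]ᵀ = [347, 379/24]ᵀ.
Eliminating b: (1241/576)·(row 1) − 5·(row 2) gives (41117/192)·a = (1241/576)·347 − 5·(379/24) = 385147/576, so a = 385147/123351.
Then b = ((379/24) − 5·(385147/123351))/(1241/576) = 3432/41117.

a = 3.122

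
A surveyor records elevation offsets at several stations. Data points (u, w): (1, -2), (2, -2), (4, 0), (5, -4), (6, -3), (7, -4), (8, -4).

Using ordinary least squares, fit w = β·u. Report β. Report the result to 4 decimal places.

Forming XᵀX = [[195]] and Xᵀw = [-104]ᵀ gives XᵀX·[β]ᵀ = Xᵀw.
β = (-104)/195 = -0.533333.

β = -0.5333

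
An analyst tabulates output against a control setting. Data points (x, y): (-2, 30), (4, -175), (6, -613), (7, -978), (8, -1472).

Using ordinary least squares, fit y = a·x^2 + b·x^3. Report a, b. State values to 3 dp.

a = 1.099, b = -3.012

Entries of AᵀA: Σx^2·x^2 = 8065, Σx^2·x^3 = 58343, Σx^3·x^3 = 430609.
Moment sums: Σx^2·y = -166878, Σx^3·y = -1232966.
So AᵀA·[a, b]ᵀ = Aᵀy: [[8065, 58343]; [58343, 430609]]·[a, b]ᵀ = [-166878, -1232966]ᵀ.
Determinant 8065·430609 − 58343² = 68955936.
a = ((-166878)·430609 − 58343·(-1232966))/68955936 = 18941659/17238984; b = (8065·(-1232966) − 58343·(-166878))/68955936 = -51926909/17238984.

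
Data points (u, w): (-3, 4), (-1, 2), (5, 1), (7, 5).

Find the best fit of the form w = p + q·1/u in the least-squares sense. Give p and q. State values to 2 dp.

p = 3.15, q = 0.60

With design matrix M, MᵀM = [[4, -104/105]; [-104/105, 12916/11025]] and Mᵀw = [12, -254/105]ᵀ.
det = 4·(12916/11025) − (-104/105)² = 13616/3675.
p = (12·(12916/11025) − (-104/105)·(-254/105))/(13616/3675) = 8036/2553; q = (4·(-254/105) − (-104/105)·12)/(13616/3675) = 1015/1702.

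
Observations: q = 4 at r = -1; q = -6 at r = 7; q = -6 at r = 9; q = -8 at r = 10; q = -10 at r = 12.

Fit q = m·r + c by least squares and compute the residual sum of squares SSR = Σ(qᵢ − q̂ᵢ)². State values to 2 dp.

The normal system AᵀA·[m, c]ᵀ = Aᵀq is [[375, 37]; [37, 5]]·[m, c]ᵀ = [-300, -26]ᵀ.
Eliminating c: 5·(row 1) − 37·(row 2) gives 506·m = 5·(-300) − 37·(-26) = -538, so m = -269/253.
Then c = ((-26) − 37·(-269/253))/5 = 675/253.
Residuals: 68/253, -310/253, 228/253, -9/253, 1/11; SSR = 606/253.

SSR = 2.40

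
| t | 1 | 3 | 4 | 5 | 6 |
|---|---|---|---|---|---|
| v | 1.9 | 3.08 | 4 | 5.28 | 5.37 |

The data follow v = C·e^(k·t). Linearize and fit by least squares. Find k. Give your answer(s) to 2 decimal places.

k = 0.22

Taking logs, ln v = k·t + ln C, so regress ln v on t.
XᵀX = [[87.0000, 19.0000]; [19.0000, 5]], rhs = [27.9664, 6.4978]ᵀ  (here Σt = 19.0000, Σ(t)² = 87.0000, Σln v = 6.4978, Σt·ln v = 27.9664).
Solving (det = 74.0000): k = 0.22126, ln C = 0.45878.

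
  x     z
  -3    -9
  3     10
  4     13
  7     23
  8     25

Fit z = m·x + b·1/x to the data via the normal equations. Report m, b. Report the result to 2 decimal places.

m = 3.20, b = 0.05

Normal-equation sums: Σx·x = 147, Σx·1/x = 5, Σ1/x·1/x = 9053/28224.
For Aᵀz: Σx·z = 470, Σ1/x·z = 2687/168.
Normal equations: [[147, 5]; [5, 9053/28224]]·[m, b]ᵀ = [470, 2687/168]ᵀ.
Eliminating b: (9053/28224)·(row 1) − 5·(row 2) gives (4253/192)·m = (9053/28224)·470 − 5·(2687/168) = 998915/14112, so m = 1997830/625191.
Then b = ((2687/168) − 5·(1997830/625191))/(9053/28224) = 216/4253.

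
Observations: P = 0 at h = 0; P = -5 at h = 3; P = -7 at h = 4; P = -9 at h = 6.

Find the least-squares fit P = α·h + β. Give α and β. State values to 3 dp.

With design matrix X, XᵀX = [[61, 13]; [13, 4]] and XᵀP = [-97, -21]ᵀ.
det = 61·4 − 13² = 75.
α = ((-97)·4 − 13·(-21))/75 = -23/15; β = (61·(-21) − 13·(-97))/75 = -4/15.

α = -1.533, β = -0.267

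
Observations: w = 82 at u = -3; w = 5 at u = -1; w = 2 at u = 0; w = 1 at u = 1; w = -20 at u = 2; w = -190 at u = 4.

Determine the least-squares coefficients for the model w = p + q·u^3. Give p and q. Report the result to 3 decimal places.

p = 2.463, q = -2.995

The normal equations are: 6·p + 45·q = -120;  45·p + 4891·q = -14538.
(Σ1 = 6, Σu^3 = 45, Σu^3·u^3 = 4891, Σw = -120, Σu^3·w = -14538.)
Eliminating q: 4891·(row 1) − 45·(row 2) gives 27321·p = 4891·(-120) − 45·(-14538) = 67290, so p = 22430/9107.
Then q = ((-14538) − 45·(22430/9107))/4891 = -27276/9107.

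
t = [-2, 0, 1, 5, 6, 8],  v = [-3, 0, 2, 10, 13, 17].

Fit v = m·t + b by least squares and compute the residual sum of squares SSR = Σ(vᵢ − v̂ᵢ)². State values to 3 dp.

Setting ∂/∂m … = 0 gives: 130·m + 18·b = 272;  18·m + 6·b = 39.
Eliminating b: 6·(row 1) − 18·(row 2) gives 456·m = 6·272 − 18·39 = 930, so m = 155/76.
Then b = (39 − 18·(155/76))/6 = 29/76.
Residuals: 53/76, -29/76, -8/19, -11/19, 29/76, 23/76; SSR = 105/76.

SSR = 1.382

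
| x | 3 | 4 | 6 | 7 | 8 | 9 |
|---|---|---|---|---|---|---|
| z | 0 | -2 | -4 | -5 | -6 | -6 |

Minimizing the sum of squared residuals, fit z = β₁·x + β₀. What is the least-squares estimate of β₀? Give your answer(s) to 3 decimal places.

β₀ = 2.410

From the data, Σx·x = 255, Σx = 37, Σ1 = 6.
Moment sums: Σx·z = -169, Σz = -23.
Normal equations: [[255, 37]; [37, 6]]·[β₁, β₀]ᵀ = [-169, -23]ᵀ.
det = 255·6 − 37² = 161.
β₁ = ((-169)·6 − 37·(-23))/161 = -163/161; β₀ = (255·(-23) − 37·(-169))/161 = 388/161.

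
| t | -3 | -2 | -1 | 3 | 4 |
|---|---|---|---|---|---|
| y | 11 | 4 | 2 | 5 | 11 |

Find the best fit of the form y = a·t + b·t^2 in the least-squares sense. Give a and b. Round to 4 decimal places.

a = -0.8343, b = 0.8825

The normal equations are: 39·a + 55·b = 16;  55·a + 435·b = 338.
(Σt·t = 39, Σt·t^2 = 55, Σt^2·t^2 = 435, Σt·y = 16, Σt^2·y = 338.)
Determinant 39·435 − 55² = 13940.
a = (16·435 − 55·338)/13940 = -1163/1394; b = (39·338 − 55·16)/13940 = 6151/6970.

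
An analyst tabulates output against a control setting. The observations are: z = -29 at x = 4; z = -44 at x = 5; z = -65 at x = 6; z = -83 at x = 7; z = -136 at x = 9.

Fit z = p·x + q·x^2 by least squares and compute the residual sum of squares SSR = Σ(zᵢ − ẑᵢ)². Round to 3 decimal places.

With design matrix A, AᵀA = [[207, 1477]; [1477, 11139]] and Aᵀz = [-2531, -18987]ᵀ.
det = 207·11139 − 1477² = 124244.
p = ((-2531)·11139 − 1477·(-18987))/124244 = -74505/62122; q = (207·(-18987) − 1477·(-2531))/124244 = -96011/62122.
Residuals: 16329/31061, 19716/31061, -67252/31061, 34974/31061, -578/31061; SSR = 206101/31061.

SSR = 6.635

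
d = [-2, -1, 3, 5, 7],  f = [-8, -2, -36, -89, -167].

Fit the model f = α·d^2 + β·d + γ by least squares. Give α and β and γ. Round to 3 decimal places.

Entries of XᵀX: Σd^2·d^2 = 3124, Σd^2·d = 486, Σd^2 = 88, Σd·d = 88, Σd = 12, Σ1 = 5.
For Xᵀf: Σd^2·f = -10766, Σd·f = -1704, Σf = -302.
So XᵀX·[α, β, γ]ᵀ = Xᵀf: [[3124, 486, 88]; [486, 88, 12]; [88, 12, 5]]·[α, β, γ]ᵀ = [-10766, -1704, -302]ᵀ.
Solving the 3×3 system (Gaussian elimination) gives α = -67004/22171, β = -55695/22171, γ = -26190/22171.

α = -3.022, β = -2.512, γ = -1.181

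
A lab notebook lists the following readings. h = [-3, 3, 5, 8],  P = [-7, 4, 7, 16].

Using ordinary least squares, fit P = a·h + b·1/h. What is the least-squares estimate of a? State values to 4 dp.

Compute the Gram sums: Σh·h = 107, Σh·1/h = 4, Σ1/h·1/h = 4001/14400.
Moment sums: Σh·P = 196, Σ1/h·P = 106/15.
Determinant 107·(4001/14400) − 4² = 197707/14400.
a = (196·(4001/14400) − 4·(106/15))/(197707/14400) = 377156/197707; b = (107·(106/15) − 4·196)/(197707/14400) = -401280/197707.

a = 1.9077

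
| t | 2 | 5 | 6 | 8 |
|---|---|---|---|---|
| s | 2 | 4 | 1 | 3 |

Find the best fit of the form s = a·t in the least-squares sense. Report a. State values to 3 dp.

Compute the Gram sums: Σt·t = 129.
For Aᵀs: Σt·s = 54.
Normal equations: [[129]]·[a]ᵀ = [54]ᵀ.
a = 54/129 = 0.418605.

a = 0.419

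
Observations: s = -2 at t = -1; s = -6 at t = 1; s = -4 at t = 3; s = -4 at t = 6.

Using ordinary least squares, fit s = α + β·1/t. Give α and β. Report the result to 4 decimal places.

α = -3.7592, β = -1.9264

Normal-equation sums: Σ1 = 4, Σ1/t = 1/2, Σ1/t·1/t = 77/36.
Moment sums: Σs = -16, Σ1/t·s = -6.
Eliminating β: (77/36)·(row 1) − (1/2)·(row 2) gives (299/36)·α = (77/36)·(-16) − (1/2)·(-6) = -281/9, so α = -1124/299.
Then β = ((-6) − (1/2)·(-1124/299))/(77/36) = -576/299.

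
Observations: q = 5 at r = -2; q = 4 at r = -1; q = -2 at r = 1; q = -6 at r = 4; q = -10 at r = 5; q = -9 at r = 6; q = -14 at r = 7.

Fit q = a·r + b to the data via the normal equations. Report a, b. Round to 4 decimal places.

Entries of AᵀA: Σr·r = 132, Σr = 20, Σ1 = 7.
Right-hand side: Σr·q = -242, Σq = -32.
Normal equations: [[132, 20]; [20, 7]]·[a, b]ᵀ = [-242, -32]ᵀ.
Eliminating b: 7·(row 1) − 20·(row 2) gives 524·a = 7·(-242) − 20·(-32) = -1054, so a = -527/262.
Then b = ((-32) − 20·(-527/262))/7 = 154/131.

a = -2.0115, b = 1.1756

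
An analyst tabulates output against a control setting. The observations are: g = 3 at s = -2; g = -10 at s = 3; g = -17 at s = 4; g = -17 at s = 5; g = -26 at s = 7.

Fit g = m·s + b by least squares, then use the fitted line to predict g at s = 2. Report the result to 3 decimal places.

ĝ = -8.965

The normal equations are: 103·m + 17·b = -371;  17·m + 5·b = -67.
(Σs·s = 103, Σs = 17, Σ1 = 5, Σs·g = -371, Σg = -67.)
Determinant 103·5 − 17² = 226.
m = ((-371)·5 − 17·(-67))/226 = -358/113; b = (103·(-67) − 17·(-371))/226 = -297/113.
At s = 2: ĝ = (-358/113)·(2) + (-297/113)·(1) = -1013/113.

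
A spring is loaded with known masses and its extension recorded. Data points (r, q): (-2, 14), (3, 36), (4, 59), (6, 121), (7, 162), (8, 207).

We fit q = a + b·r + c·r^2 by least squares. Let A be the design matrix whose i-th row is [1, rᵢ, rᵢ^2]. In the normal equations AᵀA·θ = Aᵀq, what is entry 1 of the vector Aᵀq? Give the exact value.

599

Entry 1 ↔ basis 1, so (Aᵀq)_{1} = Σᵢ qᵢ = (1)·(14) + (1)·(36) + (1)·(59) + (1)·(121) + (1)·(162) + (1)·(207) = 599.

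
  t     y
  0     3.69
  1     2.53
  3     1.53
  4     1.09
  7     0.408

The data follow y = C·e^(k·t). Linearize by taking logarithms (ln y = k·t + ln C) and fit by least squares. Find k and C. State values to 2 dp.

k = -0.31, C = 3.66

Let Y = ln y. Fitting Y = k·t + ln C by least squares:
Sums: Σt = 15.0000, Σ(t)² = 75.0000, Σln y = 1.8488, Σt·ln y = -3.7267.
Normal system: [[75.0000, 15.0000]; [15.0000, 5]]·[k, ln C]ᵀ = [-3.7267, 1.8488]ᵀ.
Slope k = (n·Σt·ln y − Σt·Σln y)/(n·Σ(t)² − (Σt)²) = (5·-3.7267 − 15.0000·1.8488)/150.0000 = -0.30910; ln C = (Σln y − k·Σt)/n = 1.29707, so C = exp(1.29707) = 3.65856.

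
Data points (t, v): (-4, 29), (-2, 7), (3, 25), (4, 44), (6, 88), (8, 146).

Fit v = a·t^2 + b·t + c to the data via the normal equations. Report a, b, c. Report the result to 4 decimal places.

Compute the Gram sums: Σt^2·t^2 = 6001, Σt^2·t = 747, Σt^2 = 145, Σt·t = 145, Σt = 15, Σ1 = 6.
And Σt^2·v = 13933, Σt·v = 1817, Σv = 339.
Normal equations: [[6001, 747, 145]; [747, 145, 15]; [145, 15, 6]]·[a, b, c]ᵀ = [13933, 1817, 339]ᵀ.
Solving the 3×3 system (Gaussian elimination) gives a = 732993/361708, b = 640373/361708, c = 280393/90427.

a = 2.0265, b = 1.7704, c = 3.1008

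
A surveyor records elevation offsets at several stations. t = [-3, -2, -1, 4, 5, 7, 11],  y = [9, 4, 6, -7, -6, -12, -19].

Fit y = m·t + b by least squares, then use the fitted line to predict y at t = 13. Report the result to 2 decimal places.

Sums needed: Σt·t = 225, Σt = 21, Σ1 = 7.
And Σt·y = -392, Σy = -25.
So AᵀA·[m, b]ᵀ = Aᵀy: [[225, 21]; [21, 7]]·[m, b]ᵀ = [-392, -25]ᵀ.
Δ = 225·7 − 21² = 1134.
m = ((-392)·7 − 21·(-25))/1134 = -317/162; b = (225·(-25) − 21·(-392))/1134 = 869/378.
At t = 13: ŷ = (-317/162)·(13) + (869/378)·(1) = -13120/567.

ŷ = -23.14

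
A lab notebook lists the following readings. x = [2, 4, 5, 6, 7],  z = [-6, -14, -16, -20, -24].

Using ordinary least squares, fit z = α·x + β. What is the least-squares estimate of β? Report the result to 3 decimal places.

β = 0.865

With design matrix M, MᵀM = [[130, 24]; [24, 5]] and Mᵀz = [-436, -80]ᵀ.
Δ = 130·5 − 24² = 74.
α = ((-436)·5 − 24·(-80))/74 = -130/37; β = (130·(-80) − 24·(-436))/74 = 32/37.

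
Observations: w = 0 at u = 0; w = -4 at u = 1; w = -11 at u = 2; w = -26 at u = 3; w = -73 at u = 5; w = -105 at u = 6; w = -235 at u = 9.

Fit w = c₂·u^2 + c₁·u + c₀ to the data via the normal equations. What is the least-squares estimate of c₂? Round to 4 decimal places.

Entries of XᵀX: Σu^2·u^2 = 8580, Σu^2·u = 1106, Σu^2 = 156, Σu·u = 156, Σu = 26, Σ1 = 7.
Right-hand side: Σu^2·w = -24922, Σu·w = -3214, Σw = -454.
XᵀX·[c₂, c₁, c₀]ᵀ = Xᵀw becomes [[8580, 1106, 156]; [1106, 156, 26]; [156, 26, 7]]·[c₂, c₁, c₀]ᵀ = [-24922, -3214, -454]ᵀ.
Row-reducing yields c₂ = -131857/45521, c₁ = -1867/45521, c₀ = -6900/45521.

c₂ = -2.8966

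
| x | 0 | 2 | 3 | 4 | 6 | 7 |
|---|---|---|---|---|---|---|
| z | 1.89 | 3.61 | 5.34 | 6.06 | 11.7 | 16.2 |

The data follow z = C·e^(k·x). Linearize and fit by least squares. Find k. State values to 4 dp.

k = 0.3010

Let Y = ln z. Fitting Y = k·x + ln C by least squares:
Σx = 22.0000, Σ(x)² = 114.0000, Σln z = 10.6418, Σx·ln z = 49.0525.
Equations: 114.0000·k + 22.0000·ln C = 49.0525;  22.0000·k + 6·ln C = 10.6418.
Slope k = (n·Σx·ln z − Σx·Σln z)/(n·Σ(x)² − (Σx)²) = (6·49.0525 − 22.0000·10.6418)/200.0000 = 0.30098; ln C = (Σln z − k·Σx)/n = 0.67006.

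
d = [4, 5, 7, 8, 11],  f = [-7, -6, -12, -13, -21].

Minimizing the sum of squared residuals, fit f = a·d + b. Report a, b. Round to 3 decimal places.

Compute the Gram sums: Σd·d = 275, Σd = 35, Σ1 = 5.
And Σd·f = -477, Σf = -59.
det = 275·5 − 35² = 150.
a = ((-477)·5 − 35·(-59))/150 = -32/15; b = (275·(-59) − 35·(-477))/150 = 47/15.

a = -2.133, b = 3.133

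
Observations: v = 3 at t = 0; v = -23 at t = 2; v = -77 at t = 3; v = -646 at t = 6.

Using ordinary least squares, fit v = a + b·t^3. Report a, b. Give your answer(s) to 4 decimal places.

From the data, Σ1 = 4, Σt^3 = 251, Σt^3·t^3 = 47449.
Moment sums: Σv = -743, Σt^3·v = -141799.
So AᵀA·[a, b]ᵀ = Aᵀv: [[4, 251]; [251, 47449]]·[a, b]ᵀ = [-743, -141799]ᵀ.
det = 4·47449 − 251² = 126795.
a = ((-743)·47449 − 251·(-141799))/126795 = 112314/42265; b = (4·(-141799) − 251·(-743))/126795 = -126901/42265.

a = 2.6574, b = -3.0025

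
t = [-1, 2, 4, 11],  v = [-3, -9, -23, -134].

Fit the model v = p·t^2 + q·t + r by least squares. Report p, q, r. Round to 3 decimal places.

p = -0.989, q = -1.029, r = -3.028

With design matrix M, MᵀM = [[14914, 1402, 142]; [1402, 142, 16]; [142, 16, 4]] and Mᵀv = [-16621, -1581, -169]ᵀ.
Row-reducing yields p = -24569/24846, q = -4263/4141, r = -37616/12423.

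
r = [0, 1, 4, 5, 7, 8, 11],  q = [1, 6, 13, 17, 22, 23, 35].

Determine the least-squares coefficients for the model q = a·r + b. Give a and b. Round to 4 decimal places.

With design matrix X, XᵀX = [[276, 36]; [36, 7]] and Xᵀq = [866, 117]ᵀ.
Eliminating b: 7·(row 1) − 36·(row 2) gives 636·a = 7·866 − 36·117 = 1850, so a = 925/318.
Then b = (117 − 36·(925/318))/7 = 93/53.

a = 2.9088, b = 1.7547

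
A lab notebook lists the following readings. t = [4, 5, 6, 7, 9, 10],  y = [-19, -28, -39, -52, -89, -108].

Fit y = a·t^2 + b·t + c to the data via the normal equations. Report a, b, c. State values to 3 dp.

a = -1.226, b = 2.202, c = -8.143

From the data, Σt^2·t^2 = 21139, Σt^2·t = 2477, Σt^2 = 307, Σt·t = 307, Σt = 41, Σ1 = 6.
For Mᵀy: Σt^2·y = -22965, Σt·y = -2695, Σy = -335.
MᵀM·[a, b, c]ᵀ = Mᵀy becomes [[21139, 2477, 307]; [2477, 307, 41]; [307, 41, 6]]·[a, b, c]ᵀ = [-22965, -2695, -335]ᵀ.
Row-reducing yields a = -103/84, b = 185/84, c = -57/7.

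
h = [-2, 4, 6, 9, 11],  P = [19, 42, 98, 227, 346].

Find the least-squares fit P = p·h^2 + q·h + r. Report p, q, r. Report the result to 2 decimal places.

From the data, Σh^2·h^2 = 22770, Σh^2·h = 2332, Σh^2 = 258, Σh·h = 258, Σh = 28, Σ1 = 5.
For AᵀP: Σh^2·P = 64529, Σh·P = 6567, ΣP = 732.
Inverting the 3×3 Gram matrix, [p, q, r]ᵀ = [1296143/424862, -1002605/424862, 466703/212431]ᵀ.

p = 3.05, q = -2.36, r = 2.20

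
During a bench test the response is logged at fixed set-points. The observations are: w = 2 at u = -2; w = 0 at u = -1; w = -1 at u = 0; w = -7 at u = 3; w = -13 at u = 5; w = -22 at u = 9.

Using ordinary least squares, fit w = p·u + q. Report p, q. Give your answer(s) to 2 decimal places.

p = -2.20, q = -1.69

Normal-equation sums: Σu·u = 120, Σu = 14, Σ1 = 6.
For Mᵀw: Σu·w = -288, Σw = -41.
Determinant 120·6 − 14² = 524.
p = ((-288)·6 − 14·(-41))/524 = -577/262; q = (120·(-41) − 14·(-288))/524 = -222/131.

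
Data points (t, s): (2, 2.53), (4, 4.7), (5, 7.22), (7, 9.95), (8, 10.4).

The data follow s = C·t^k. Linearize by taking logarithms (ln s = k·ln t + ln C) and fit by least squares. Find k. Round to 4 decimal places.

k = 1.0683

Taking logs, ln s = k·ln t + ln C, so regress ln s on ln t.
XᵀX = [[13.1032, 7.7142]; [7.7142, 5]], rhs = [15.3109, 9.0920]ᵀ  (here Σln t = 7.7142, Σ(ln t)² = 13.1032, Σln s = 9.0920, Σln t·ln s = 15.3109).
Δ = 13.1032·5 − (7.7142)² = 6.0066; k = (15.3109·5 − 7.7142·9.0920)/6.0066 = 1.06826, ln C = (13.1032·9.0920 − 7.7142·15.3109)/6.0066 = 0.17024.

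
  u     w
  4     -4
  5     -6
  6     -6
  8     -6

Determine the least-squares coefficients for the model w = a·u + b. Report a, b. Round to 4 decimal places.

The normal system AᵀA·[a, b]ᵀ = Aᵀw is [[141, 23]; [23, 4]]·[a, b]ᵀ = [-130, -22]ᵀ.
Eliminating b: 4·(row 1) − 23·(row 2) gives 35·a = 4·(-130) − 23·(-22) = -14, so a = -2/5.
Then b = ((-22) − 23·(-2/5))/4 = -16/5.

a = -0.4000, b = -3.2000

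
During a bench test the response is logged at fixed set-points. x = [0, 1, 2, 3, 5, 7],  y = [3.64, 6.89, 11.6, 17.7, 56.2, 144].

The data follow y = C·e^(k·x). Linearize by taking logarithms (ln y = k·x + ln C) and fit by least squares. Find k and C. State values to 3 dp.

With ln yᵢ as the transformed response and xᵢ as the regressor:
Over the data: Σx = 18.0000, Σ(x)² = 88.0000, Σln y = 17.5454, Σx·ln y = 70.3861.
Normal system: [[88.0000, 18.0000]; [18.0000, 6]]·[k, ln C]ᵀ = [70.3861, 17.5454]ᵀ.
Δ = 88.0000·6 − (18.0000)² = 204.0000; k = (70.3861·6 − 18.0000·17.5454)/204.0000 = 0.52206, ln C = (88.0000·17.5454 − 18.0000·70.3861)/204.0000 = 1.35805, so C = exp(1.35805) = 3.88860.

k = 0.522, C = 3.889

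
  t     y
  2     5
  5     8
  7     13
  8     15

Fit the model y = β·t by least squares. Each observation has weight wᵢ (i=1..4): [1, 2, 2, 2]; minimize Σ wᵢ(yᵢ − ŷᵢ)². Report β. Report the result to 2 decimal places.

β = 1.83

With design matrix A, AᵀWA = [[280]] and AᵀWy = [512]ᵀ.
β = 512/280 = 1.82857.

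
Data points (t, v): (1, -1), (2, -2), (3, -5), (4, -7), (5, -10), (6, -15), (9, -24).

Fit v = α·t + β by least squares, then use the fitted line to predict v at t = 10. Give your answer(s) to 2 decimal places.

v̂ = -26.21

Sums needed: Σt·t = 172, Σt = 30, Σ1 = 7.
And Σt·v = -404, Σv = -64.
So XᵀX·[α, β]ᵀ = Xᵀv: [[172, 30]; [30, 7]]·[α, β]ᵀ = [-404, -64]ᵀ.
Eliminating β: 7·(row 1) − 30·(row 2) gives 304·α = 7·(-404) − 30·(-64) = -908, so α = -227/76.
Then β = ((-64) − 30·(-227/76))/7 = 139/38.
At t = 10: v̂ = (-227/76)·(10) + (139/38)·(1) = -498/19.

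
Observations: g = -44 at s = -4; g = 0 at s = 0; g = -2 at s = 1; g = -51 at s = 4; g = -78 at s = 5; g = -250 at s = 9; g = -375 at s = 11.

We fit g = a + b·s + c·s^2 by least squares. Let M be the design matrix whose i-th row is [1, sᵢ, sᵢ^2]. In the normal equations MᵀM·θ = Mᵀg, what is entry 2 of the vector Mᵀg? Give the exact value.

-6795

Entry 2 ↔ basis s, so (Mᵀg)_{2} = Σᵢ (s)·gᵢ = (-4)·(-44) + (0)·(0) + (1)·(-2) + (4)·(-51) + (5)·(-78) + (9)·(-250) + (11)·(-375) = -6795.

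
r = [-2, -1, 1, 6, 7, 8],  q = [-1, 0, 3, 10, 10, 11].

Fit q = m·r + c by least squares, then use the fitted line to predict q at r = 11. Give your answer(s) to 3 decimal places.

q̂ = 15.288

Entries of AᵀA: Σr·r = 155, Σr = 19, Σ1 = 6.
For Aᵀq: Σr·q = 223, Σq = 33.
Normal equations: [[155, 19]; [19, 6]]·[m, c]ᵀ = [223, 33]ᵀ.
Eliminating c: 6·(row 1) − 19·(row 2) gives 569·m = 6·223 − 19·33 = 711, so m = 711/569.
Then c = (33 − 19·(711/569))/6 = 878/569.
At r = 11: q̂ = (711/569)·(11) + (878/569)·(1) = 8699/569.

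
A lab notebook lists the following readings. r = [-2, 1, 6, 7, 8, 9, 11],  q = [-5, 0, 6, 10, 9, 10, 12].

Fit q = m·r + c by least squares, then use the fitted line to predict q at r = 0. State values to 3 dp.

From the data, Σr·r = 356, Σr = 40, Σ1 = 7.
Moment sums: Σr·q = 410, Σq = 42.
Normal equations: [[356, 40]; [40, 7]]·[m, c]ᵀ = [410, 42]ᵀ.
Eliminating c: 7·(row 1) − 40·(row 2) gives 892·m = 7·410 − 40·42 = 1190, so m = 595/446.
Then c = (42 − 40·(595/446))/7 = -362/223.
At r = 0: q̂ = (595/446)·(0) + (-362/223)·(1) = -362/223.

q̂ = -1.623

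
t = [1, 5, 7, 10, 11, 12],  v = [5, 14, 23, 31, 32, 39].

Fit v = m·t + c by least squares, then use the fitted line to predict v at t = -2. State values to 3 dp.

v̂ = -5.000

Forming AᵀA = [[440, 46]; [46, 6]] and Aᵀv = [1366, 144]ᵀ gives AᵀA·[m, c]ᵀ = Aᵀv.
Determinant 440·6 − 46² = 524.
m = (1366·6 − 46·144)/524 = 3; c = (440·144 − 46·1366)/524 = 1.
At t = -2: v̂ = (3)·(-2) + (1)·(1) = -5.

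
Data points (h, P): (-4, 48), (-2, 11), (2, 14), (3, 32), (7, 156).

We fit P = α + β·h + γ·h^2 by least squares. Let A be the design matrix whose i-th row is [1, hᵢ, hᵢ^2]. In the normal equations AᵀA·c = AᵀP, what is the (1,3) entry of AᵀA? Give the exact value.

82

Row 1 ↔ basis 1, column 3 ↔ basis h^2, so (AᵀA)_{1,3} = Σᵢ h^2 = (1)·(16) + (1)·(4) + (1)·(4) + (1)·(9) + (1)·(49) = 82.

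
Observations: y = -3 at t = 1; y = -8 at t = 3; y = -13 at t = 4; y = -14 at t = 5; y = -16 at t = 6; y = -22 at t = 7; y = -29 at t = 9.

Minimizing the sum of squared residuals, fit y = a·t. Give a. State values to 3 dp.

Forming XᵀX = [[217]] and Xᵀy = [-660]ᵀ gives XᵀX·[a]ᵀ = Xᵀy.
Hence a = -660 / 217 ≈ -3.04147.

a = -3.041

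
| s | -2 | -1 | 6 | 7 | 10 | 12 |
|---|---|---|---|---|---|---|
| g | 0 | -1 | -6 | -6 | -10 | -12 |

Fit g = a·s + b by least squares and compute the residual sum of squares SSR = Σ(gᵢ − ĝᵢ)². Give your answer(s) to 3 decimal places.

With design matrix A, AᵀA = [[334, 32]; [32, 6]] and Aᵀg = [-321, -35]ᵀ.
det = 334·6 − 32² = 980.
a = ((-321)·6 − 32·(-35))/980 = -403/490; b = (334·(-35) − 32·(-321))/980 = -709/490.
Residuals: -97/490, -92/245, 187/490, 59/49, -23/70, -67/98; SSR = 576/245.

SSR = 2.351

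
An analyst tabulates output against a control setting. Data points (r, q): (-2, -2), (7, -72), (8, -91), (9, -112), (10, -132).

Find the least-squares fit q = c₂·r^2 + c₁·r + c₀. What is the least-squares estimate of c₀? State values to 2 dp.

c₀ = -3.48

Normal-equation sums: Σr^2·r^2 = 23074, Σr^2·r = 2576, Σr^2 = 298, Σr·r = 298, Σr = 32, Σ1 = 5.
Right-hand side: Σr^2·q = -31632, Σr·q = -3556, Σq = -409.
So XᵀX·[c₂, c₁, c₀]ᵀ = Xᵀq: [[23074, 2576, 298]; [2576, 298, 32]; [298, 32, 5]]·[c₂, c₁, c₀]ᵀ = [-31632, -3556, -409]ᵀ.
Row-reducing yields c₂ = -60775/59871, c₁ = -166702/59871, c₀ = -69455/19957.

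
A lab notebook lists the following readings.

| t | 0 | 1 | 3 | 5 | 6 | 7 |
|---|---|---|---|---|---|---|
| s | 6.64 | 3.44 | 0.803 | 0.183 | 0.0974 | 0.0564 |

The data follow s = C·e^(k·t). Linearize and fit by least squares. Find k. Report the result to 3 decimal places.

Taking logs, ln s = k·t + ln C, so regress ln s on t.
Σt = 22.0000, Σ(t)² = 120.0000, Σln s = -3.9933, Σt·ln s = -42.0147.
Equations: 120.0000·k + 22.0000·ln C = -42.0147;  22.0000·k + 6·ln C = -3.9933.
Solving (det = 236.0000): k = -0.69591, ln C = 1.88613.

k = -0.696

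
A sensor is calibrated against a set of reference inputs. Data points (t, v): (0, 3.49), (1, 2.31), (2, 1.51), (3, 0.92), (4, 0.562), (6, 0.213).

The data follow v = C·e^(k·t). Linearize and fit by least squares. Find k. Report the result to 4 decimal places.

With ln vᵢ as the transformed response and tᵢ as the regressor:
Sums: Σt = 16.0000, Σ(t)² = 66.0000, Σln v = 0.2932, Σt·ln v = -10.1725.
Normal system: [[66.0000, 16.0000]; [16.0000, 6]]·[k, ln C]ᵀ = [-10.1725, 0.2932]ᵀ.
Solving (det = 140.0000): k = -0.46947, ln C = 1.30077.

k = -0.4695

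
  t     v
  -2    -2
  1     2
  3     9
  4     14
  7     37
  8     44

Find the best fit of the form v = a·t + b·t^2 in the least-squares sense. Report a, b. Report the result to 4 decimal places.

a = 1.7179, b = 0.4839

MᵀM·[a, b]ᵀ = Mᵀv reads: 143·a + 939·b = 700;  939·a + 6851·b = 4928.
det = 143·6851 − 939² = 97972.
a = (700·6851 − 939·4928)/97972 = 6011/3499; b = (143·4928 − 939·700)/97972 = 1693/3499.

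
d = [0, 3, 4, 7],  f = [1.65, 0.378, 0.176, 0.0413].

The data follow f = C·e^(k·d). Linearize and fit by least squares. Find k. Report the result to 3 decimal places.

k = -0.532

Linearized form: ln f = k·d + ln C. From the 4 transformed points,
Σd = 14.0000, Σ(d)² = 74.0000, Σln f = -5.3962, Σd·ln f = -32.1759.
Normal system: [[74.0000, 14.0000]; [14.0000, 4]]·[k, ln C]ᵀ = [-32.1759, -5.3962]ᵀ.
Slope k = (n·Σd·ln f − Σd·Σln f)/(n·Σ(d)² − (Σd)²) = (4·-32.1759 − 14.0000·-5.3962)/100.0000 = -0.53156; ln C = (Σln f − k·Σd)/n = 0.51140.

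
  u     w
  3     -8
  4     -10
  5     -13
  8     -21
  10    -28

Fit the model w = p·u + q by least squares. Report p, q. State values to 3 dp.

p = -2.853, q = 1.118

Compute the Gram sums: Σu·u = 214, Σu = 30, Σ1 = 5.
Right-hand side: Σu·w = -577, Σw = -80.
So AᵀA·[p, q]ᵀ = Aᵀw: [[214, 30]; [30, 5]]·[p, q]ᵀ = [-577, -80]ᵀ.
Eliminating q: 5·(row 1) − 30·(row 2) gives 170·p = 5·(-577) − 30·(-80) = -485, so p = -97/34.
Then q = ((-80) − 30·(-97/34))/5 = 19/17.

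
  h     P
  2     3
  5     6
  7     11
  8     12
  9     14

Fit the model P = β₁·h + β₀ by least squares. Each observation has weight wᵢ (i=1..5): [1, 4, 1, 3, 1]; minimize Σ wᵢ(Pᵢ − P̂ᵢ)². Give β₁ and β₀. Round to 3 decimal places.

Setting ∂/∂β₁ … = 0 gives: 426·β₁ + 62·β₀ = 617;  62·β₁ + 10·β₀ = 88.
(Σwᵢ·h·h = 426, Σwᵢ·h = 62, Σwᵢ·1 = 10, Σwᵢ·h·P = 617, Σwᵢ·P = 88.)
Eliminating β₀: 10·(row 1) − 62·(row 2) gives 416·β₁ = 10·617 − 62·88 = 714, so β₁ = 357/208.
Then β₀ = (88 − 62·(357/208))/10 = -383/208.

β₁ = 1.716, β₀ = -1.841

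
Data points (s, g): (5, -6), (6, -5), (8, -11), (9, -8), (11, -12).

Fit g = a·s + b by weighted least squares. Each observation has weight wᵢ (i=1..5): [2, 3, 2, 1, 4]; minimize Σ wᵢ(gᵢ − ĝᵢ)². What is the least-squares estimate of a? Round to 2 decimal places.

a = -1.15

MᵀWM·[a, b]ᵀ = MᵀWg reads: 851·a + 97·b = -926;  97·a + 12·b = -105.
(Σwᵢ·s·s = 851, Σwᵢ·s = 97, Σwᵢ·1 = 12, Σwᵢ·s·g = -926, Σwᵢ·g = -105.)
det = 851·12 − 97² = 803.
a = ((-926)·12 − 97·(-105))/803 = -927/803; b = (851·(-105) − 97·(-926))/803 = 467/803.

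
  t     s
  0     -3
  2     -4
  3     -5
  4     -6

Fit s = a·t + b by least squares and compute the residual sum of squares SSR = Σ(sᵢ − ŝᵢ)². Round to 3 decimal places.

SSR = 0.171

Normal-equation sums: Σt·t = 29, Σt = 9, Σ1 = 4.
And Σt·s = -47, Σs = -18.
det = 29·4 − 9² = 35.
a = ((-47)·4 − 9·(-18))/35 = -26/35; b = (29·(-18) − 9·(-47))/35 = -99/35.
Residuals: -6/35, 11/35, 2/35, -1/5; SSR = 6/35.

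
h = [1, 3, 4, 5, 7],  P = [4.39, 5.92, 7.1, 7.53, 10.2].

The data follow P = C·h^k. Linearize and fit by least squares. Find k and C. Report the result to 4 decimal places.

Let Y = ln P. Fitting Y = k·ln h + ln C by least squares:
Σln h = 6.0403, Σ(ln h)² = 9.5056, Σln P = 9.5590, Σln h·ln P = 12.4394.
Normal system: [[9.5056, 6.0403]; [6.0403, 5]]·[k, ln C]ᵀ = [12.4394, 9.5590]ᵀ.
Δ = 9.5056·5 − (6.0403)² = 11.0434; k = (12.4394·5 − 6.0403·9.5590)/11.0434 = 0.40368, ln C = (9.5056·9.5590 − 6.0403·12.4394)/11.0434 = 1.42414, so C = exp(1.42414) = 4.15429.

k = 0.4037, C = 4.1543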